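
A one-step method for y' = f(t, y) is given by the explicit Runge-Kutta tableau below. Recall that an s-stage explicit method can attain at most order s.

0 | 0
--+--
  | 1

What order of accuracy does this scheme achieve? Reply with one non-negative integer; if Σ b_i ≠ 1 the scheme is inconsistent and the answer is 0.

b = (1)
c = (0)
Σ b_i: 1·1 = 1 ✓; 1 stage ⇒ order 1.

1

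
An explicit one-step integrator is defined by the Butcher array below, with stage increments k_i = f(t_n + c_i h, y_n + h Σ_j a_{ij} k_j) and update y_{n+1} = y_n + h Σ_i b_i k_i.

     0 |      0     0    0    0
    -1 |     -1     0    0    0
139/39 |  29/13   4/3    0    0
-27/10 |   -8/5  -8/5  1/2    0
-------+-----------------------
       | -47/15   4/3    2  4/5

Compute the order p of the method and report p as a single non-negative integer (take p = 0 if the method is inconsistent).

1

b = (-47/15, 4/3, 2, 4/5)
c = (0, -1, 139/39, -27/10)
Ac = (0, 0, -4/3, 1319/390)
Σ b_i: (-47/15)·1 + 4/3·1 + 2·1 + 4/5·1 = 1 ✓
b·c: 4/3·(-1) + 2·139/39 + 4/5·(-27/10) = 3544/975 ≠ 1/2 ⇒ order 1.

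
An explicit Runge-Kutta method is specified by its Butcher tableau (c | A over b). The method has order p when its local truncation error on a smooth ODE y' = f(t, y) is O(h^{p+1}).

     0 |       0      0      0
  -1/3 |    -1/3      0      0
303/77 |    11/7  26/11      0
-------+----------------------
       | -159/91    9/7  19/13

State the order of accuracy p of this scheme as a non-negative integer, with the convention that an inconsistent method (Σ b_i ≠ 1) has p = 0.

b = (-159/91, 9/7, 19/13)
c = (0, -1/3, 303/77)
Ac = (0, 0, -26/33)
Σ b_i: (-159/91)·1 + 9/7·1 + 19/13·1 = 1 ✓
b·c: 9/7·(-1/3) + 19/13·303/77 = 5328/1001 ≠ 1/2 ⇒ order 1.

1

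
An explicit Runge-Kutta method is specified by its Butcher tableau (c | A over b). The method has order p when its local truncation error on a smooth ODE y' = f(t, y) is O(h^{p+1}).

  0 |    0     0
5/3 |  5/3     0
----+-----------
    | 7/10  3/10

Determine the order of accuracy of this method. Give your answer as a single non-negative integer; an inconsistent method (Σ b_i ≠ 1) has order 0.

2

b = (7/10, 3/10)
c = (0, 5/3)
Σ b_i: 7/10·1 + 3/10·1 = 1 ✓
b·c: 3/10·5/3 = 1/2 ✓; 2 stages ⇒ order 2.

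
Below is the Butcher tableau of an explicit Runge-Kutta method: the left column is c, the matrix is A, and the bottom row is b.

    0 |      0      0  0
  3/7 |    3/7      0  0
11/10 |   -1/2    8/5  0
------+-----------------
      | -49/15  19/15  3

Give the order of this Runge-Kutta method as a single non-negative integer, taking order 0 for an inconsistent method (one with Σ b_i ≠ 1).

1

b = (-49/15, 19/15, 3)
c = (0, 3/7, 11/10)
Ac = (0, 0, 24/35)
Σ b_i: (-49/15)·1 + 19/15·1 + 3·1 = 1 ✓
b·c: 19/15·3/7 + 3·11/10 = 269/70 ≠ 1/2 ⇒ order 1.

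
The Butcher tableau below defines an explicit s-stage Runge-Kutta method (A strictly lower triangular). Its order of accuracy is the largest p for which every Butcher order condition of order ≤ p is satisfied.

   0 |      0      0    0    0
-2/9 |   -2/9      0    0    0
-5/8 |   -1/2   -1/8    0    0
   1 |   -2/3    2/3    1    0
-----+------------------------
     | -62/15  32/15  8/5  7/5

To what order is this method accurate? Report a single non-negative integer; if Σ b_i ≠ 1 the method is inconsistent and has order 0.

b = (-62/15, 32/15, 8/5, 7/5)
c = (0, -2/9, -5/8, 1)
Ac = (0, 0, 1/36, -167/216)
Σ b_i: (-62/15)·1 + 32/15·1 + 8/5·1 + 7/5·1 = 1 ✓
b·c: 32/15·(-2/9) + 8/5·(-5/8) + 7/5·1 = -2/27 ≠ 1/2 ⇒ order 1.

1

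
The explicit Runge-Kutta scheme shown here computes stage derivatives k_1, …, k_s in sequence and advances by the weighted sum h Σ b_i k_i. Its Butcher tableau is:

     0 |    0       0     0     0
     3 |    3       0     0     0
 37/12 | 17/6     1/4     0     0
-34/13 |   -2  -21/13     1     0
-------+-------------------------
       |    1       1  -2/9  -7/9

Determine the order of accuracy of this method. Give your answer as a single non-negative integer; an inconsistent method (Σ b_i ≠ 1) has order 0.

1

b = (1, 1, -2/9, -7/9)
c = (0, 3, 37/12, -34/13)
Ac = (0, 0, 3/4, -275/156)
Σ b_i: 1·1 + 1·1 + (-2/9)·1 + (-7/9)·1 = 1 ✓
b·c: 1·3 + (-2/9)·37/12 + (-7/9)·(-34/13) = 3053/702 ≠ 1/2 ⇒ order 1.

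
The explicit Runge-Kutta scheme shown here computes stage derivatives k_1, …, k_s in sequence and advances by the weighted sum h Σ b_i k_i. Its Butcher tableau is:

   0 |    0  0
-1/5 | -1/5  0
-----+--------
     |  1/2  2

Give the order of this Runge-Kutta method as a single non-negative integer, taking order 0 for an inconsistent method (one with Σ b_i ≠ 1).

b = (1/2, 2)
c = (0, -1/5)
Σ b_i: 1/2·1 + 2·1 = 5/2 ≠ 1 ⇒ order 0.

0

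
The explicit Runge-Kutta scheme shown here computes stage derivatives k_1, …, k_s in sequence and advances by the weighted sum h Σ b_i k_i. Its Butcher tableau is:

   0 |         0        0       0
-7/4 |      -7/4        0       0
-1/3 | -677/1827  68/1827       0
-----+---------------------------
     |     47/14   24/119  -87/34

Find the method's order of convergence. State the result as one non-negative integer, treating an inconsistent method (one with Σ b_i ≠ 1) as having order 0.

3

b = (47/14, 24/119, -87/34)
c = (0, -7/4, -1/3)
Ac = (0, 0, -17/261)
Σ b_i: 47/14·1 + 24/119·1 + (-87/34)·1 = 1 ✓
b·c: 24/119·(-7/4) + (-87/34)·(-1/3) = 1/2 ✓
b·c²: 24/119·49/16 + (-87/34)·1/9 = 1/3 ✓
b·Ac: (-87/34)·(-17/261) = 1/6 ✓; 3 stages ⇒ order 3.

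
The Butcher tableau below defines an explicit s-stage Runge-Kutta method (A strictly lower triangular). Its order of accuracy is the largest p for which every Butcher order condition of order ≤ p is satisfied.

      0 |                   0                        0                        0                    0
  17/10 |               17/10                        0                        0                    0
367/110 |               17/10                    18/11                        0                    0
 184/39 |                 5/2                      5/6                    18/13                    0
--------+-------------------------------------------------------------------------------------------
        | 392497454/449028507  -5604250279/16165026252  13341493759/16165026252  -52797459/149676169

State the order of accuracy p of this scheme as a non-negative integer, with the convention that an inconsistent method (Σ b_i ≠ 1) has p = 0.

b = (392497454/449028507, -5604250279/16165026252, 13341493759/16165026252, -52797459/149676169)
c = (0, 17/10, 367/110, 184/39)
Ac = (0, 0, 153/55, 51791/8580)
Σ b_i: 392497454/449028507·1 + (-5604250279/16165026252)·1 + 13341493759/16165026252·1 + (-52797459/149676169)·1 = 1 ✓
b·c: (-5604250279/16165026252)·17/10 + 13341493759/16165026252·367/110 + (-52797459/149676169)·184/39 = 1/2 ✓
b·c²: (-5604250279/16165026252)·289/100 + 13341493759/16165026252·134689/12100 + (-52797459/149676169)·33856/1521 = 1/3 ✓
b·Ac: 13341493759/16165026252·153/55 + (-52797459/149676169)·51791/8580 = 1/6 ✓
b·c³: (-5604250279/16165026252)·4913/1000 + 13341493759/16165026252·49430863/1331000 + (-52797459/149676169)·6229504/59319 = -311920200690331/38526645900600 ≠ 1/4 ⇒ order 3.
b·(c∘Ac): 13341493759/16165026252·56151/6050 + (-52797459/149676169)·2382386/83655 = -214248049799/89805701400 ≠ 1/8
b·Ac²: 13341493759/16165026252·2601/550 + (-52797459/149676169)·16819397/943800 = -235424832821/98786271540 ≠ 1/12
b·A²c: (-52797459/149676169)·2754/715 = -1016812602/748380845 ≠ 1/24

3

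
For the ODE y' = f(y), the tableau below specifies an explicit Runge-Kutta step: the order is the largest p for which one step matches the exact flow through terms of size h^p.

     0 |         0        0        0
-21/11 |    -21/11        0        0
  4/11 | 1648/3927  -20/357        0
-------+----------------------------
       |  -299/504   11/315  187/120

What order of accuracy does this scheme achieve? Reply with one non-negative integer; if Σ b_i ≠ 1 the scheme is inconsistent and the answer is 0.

3

b = (-299/504, 11/315, 187/120)
c = (0, -21/11, 4/11)
Ac = (0, 0, 20/187)
Σ b_i: (-299/504)·1 + 11/315·1 + 187/120·1 = 1 ✓
b·c: 11/315·(-21/11) + 187/120·4/11 = 1/2 ✓
b·c²: 11/315·441/121 + 187/120·16/121 = 1/3 ✓
b·Ac: 187/120·20/187 = 1/6 ✓; 3 stages ⇒ order 3.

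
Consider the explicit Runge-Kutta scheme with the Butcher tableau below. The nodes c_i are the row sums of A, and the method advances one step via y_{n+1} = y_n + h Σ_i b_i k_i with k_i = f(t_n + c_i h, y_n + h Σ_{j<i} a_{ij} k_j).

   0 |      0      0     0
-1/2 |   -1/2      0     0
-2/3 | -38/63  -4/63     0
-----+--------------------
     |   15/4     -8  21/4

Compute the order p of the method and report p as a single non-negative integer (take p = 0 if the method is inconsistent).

3

b = (15/4, -8, 21/4)
c = (0, -1/2, -2/3)
Ac = (0, 0, 2/63)
Σ b_i: 15/4·1 + (-8)·1 + 21/4·1 = 1 ✓
b·c: (-8)·(-1/2) + 21/4·(-2/3) = 1/2 ✓
b·c²: (-8)·1/4 + 21/4·4/9 = 1/3 ✓
b·Ac: 21/4·2/63 = 1/6 ✓; 3 stages ⇒ order 3.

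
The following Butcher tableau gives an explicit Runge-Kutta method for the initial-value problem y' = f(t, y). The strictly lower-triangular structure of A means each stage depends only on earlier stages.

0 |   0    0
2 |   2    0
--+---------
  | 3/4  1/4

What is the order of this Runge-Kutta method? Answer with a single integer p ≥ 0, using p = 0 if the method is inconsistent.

b = (3/4, 1/4)
c = (0, 2)
Σ b_i: 3/4·1 + 1/4·1 = 1 ✓
b·c: 1/4·2 = 1/2 ✓; 2 stages ⇒ order 2.

2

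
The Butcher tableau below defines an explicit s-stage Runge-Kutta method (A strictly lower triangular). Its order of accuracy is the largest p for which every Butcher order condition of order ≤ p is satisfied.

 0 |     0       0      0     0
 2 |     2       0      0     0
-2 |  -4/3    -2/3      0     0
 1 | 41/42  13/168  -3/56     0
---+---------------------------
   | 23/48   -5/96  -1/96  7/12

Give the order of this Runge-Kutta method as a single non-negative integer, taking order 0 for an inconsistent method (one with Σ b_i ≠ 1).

b = (23/48, -5/96, -1/96, 7/12)
c = (0, 2, -2, 1)
Ac = (0, 0, -4/3, 11/42)
Σ b_i: 23/48·1 + (-5/96)·1 + (-1/96)·1 + 7/12·1 = 1 ✓
b·c: (-5/96)·2 + (-1/96)·(-2) + 7/12·1 = 1/2 ✓
b·c²: (-5/96)·4 + (-1/96)·4 + 7/12·1 = 1/3 ✓
b·Ac: (-1/96)·(-4/3) + 7/12·11/42 = 1/6 ✓
b·c³: (-5/96)·8 + (-1/96)·(-8) + 7/12·1 = 1/4 ✓
b·(c∘Ac): (-1/96)·8/3 + 7/12·11/42 = 1/8 ✓
b·Ac²: (-1/96)·(-8/3) + 7/12·2/21 = 1/12 ✓
b·A²c: 7/12·1/14 = 1/24 ✓; 4 stages ⇒ order 4.

4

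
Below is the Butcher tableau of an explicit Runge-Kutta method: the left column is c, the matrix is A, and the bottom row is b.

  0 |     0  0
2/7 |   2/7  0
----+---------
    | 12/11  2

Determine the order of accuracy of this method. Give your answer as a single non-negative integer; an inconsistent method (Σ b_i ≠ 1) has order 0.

b = (12/11, 2)
c = (0, 2/7)
Σ b_i: 12/11·1 + 2·1 = 34/11 ≠ 1 ⇒ order 0.

0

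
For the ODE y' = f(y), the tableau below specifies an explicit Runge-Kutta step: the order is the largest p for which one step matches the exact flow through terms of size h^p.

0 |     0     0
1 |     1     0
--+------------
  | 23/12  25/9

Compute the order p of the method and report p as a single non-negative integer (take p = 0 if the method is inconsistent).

b = (23/12, 25/9)
c = (0, 1)
Σ b_i: 23/12·1 + 25/9·1 = 169/36 ≠ 1 ⇒ order 0.

0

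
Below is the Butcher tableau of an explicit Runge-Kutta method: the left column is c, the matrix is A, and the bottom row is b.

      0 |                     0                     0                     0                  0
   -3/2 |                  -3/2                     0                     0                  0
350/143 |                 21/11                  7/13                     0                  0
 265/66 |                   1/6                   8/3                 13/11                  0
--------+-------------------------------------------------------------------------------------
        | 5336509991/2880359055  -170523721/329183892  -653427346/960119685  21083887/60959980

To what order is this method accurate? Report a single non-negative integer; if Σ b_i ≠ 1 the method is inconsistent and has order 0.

b = (5336509991/2880359055, -170523721/329183892, -653427346/960119685, 21083887/60959980)
c = (0, -3/2, 350/143, 265/66)
Ac = (0, 0, -21/26, -134/121)
Σ b_i: 5336509991/2880359055·1 + (-170523721/329183892)·1 + (-653427346/960119685)·1 + 21083887/60959980·1 = 1 ✓
b·c: (-170523721/329183892)·(-3/2) + (-653427346/960119685)·350/143 + 21083887/60959980·265/66 = 1/2 ✓
b·c²: (-170523721/329183892)·9/4 + (-653427346/960119685)·122500/20449 + 21083887/60959980·70225/4356 = 1/3 ✓
b·Ac: (-653427346/960119685)·(-21/26) + 21083887/60959980·(-134/121) = 1/6 ✓
b·c³: (-170523721/329183892)·(-27/8) + (-653427346/960119685)·42875000/2924207 + 21083887/60959980·18609625/287496 = 102529752653/7242045624 ≠ 1/4 ⇒ order 3.
b·(c∘Ac): (-653427346/960119685)·(-3675/1859) + 21083887/60959980·(-17755/3993) = -25816779/134111956 ≠ 1/8
b·Ac²: (-653427346/960119685)·63/52 + 21083887/60959980·226318/17303 = 1612376587/435863857 ≠ 1/12
b·A²c: 21083887/60959980·(-21/22) = -40251057/121919960 ≠ 1/24

3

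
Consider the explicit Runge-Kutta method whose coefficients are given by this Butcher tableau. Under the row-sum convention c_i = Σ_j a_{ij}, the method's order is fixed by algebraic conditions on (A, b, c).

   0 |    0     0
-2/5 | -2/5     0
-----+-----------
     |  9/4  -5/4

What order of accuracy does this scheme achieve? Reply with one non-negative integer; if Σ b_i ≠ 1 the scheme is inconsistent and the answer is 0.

b = (9/4, -5/4)
c = (0, -2/5)
Σ b_i: 9/4·1 + (-5/4)·1 = 1 ✓
b·c: (-5/4)·(-2/5) = 1/2 ✓; 2 stages ⇒ order 2.

2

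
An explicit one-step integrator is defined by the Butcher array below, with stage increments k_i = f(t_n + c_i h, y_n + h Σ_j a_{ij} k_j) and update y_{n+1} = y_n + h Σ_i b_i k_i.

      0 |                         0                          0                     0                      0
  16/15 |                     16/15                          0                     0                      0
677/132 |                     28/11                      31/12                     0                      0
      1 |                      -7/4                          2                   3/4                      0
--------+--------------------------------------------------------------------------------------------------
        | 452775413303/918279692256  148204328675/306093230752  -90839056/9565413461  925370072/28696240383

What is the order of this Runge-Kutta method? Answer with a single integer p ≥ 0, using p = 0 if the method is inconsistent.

b = (452775413303/918279692256, 148204328675/306093230752, -90839056/9565413461, 925370072/28696240383)
c = (0, 16/15, 677/132, 1)
Ac = (0, 0, 124/45, 15787/2640)
Σ b_i: 452775413303/918279692256·1 + 148204328675/306093230752·1 + (-90839056/9565413461)·1 + 925370072/28696240383·1 = 1 ✓
b·c: 148204328675/306093230752·16/15 + (-90839056/9565413461)·677/132 + 925370072/28696240383·1 = 1/2 ✓
b·c²: 148204328675/306093230752·256/225 + (-90839056/9565413461)·458329/17424 + 925370072/28696240383·1 = 1/3 ✓
b·Ac: (-90839056/9565413461)·124/45 + 925370072/28696240383·15787/2640 = 1/6 ✓
b·c³: 148204328675/306093230752·4096/3375 + (-90839056/9565413461)·310288733/2299968 + 925370072/28696240383·1 = -37575584299001/56818555958340 ≠ 1/4 ⇒ order 3.
b·(c∘Ac): (-90839056/9565413461)·20987/1485 + 925370072/28696240383·15787/2640 = 30280508381/516532326894 ≠ 1/8
b·Ac²: (-90839056/9565413461)·1984/675 + 925370072/28696240383·38339603/1742400 = 8606732629199/12626345768520 ≠ 1/12
b·A²c: 925370072/28696240383·31/15 = 28686472232/430443605745 ≠ 1/24

3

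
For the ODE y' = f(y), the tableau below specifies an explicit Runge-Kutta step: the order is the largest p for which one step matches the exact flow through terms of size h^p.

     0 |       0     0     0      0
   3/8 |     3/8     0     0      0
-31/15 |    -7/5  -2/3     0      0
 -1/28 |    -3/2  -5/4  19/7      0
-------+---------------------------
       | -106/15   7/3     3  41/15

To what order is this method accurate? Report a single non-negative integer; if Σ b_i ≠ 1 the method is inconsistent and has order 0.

b = (-106/15, 7/3, 3, 41/15)
c = (0, 3/8, -31/15, -1/28)
Ac = (0, 0, -1/4, -20423/3360)
Σ b_i: (-106/15)·1 + 7/3·1 + 3·1 + 41/15·1 = 1 ✓
b·c: 7/3·3/8 + 3·(-31/15) + 41/15·(-1/28) = -911/168 ≠ 1/2 ⇒ order 1.

1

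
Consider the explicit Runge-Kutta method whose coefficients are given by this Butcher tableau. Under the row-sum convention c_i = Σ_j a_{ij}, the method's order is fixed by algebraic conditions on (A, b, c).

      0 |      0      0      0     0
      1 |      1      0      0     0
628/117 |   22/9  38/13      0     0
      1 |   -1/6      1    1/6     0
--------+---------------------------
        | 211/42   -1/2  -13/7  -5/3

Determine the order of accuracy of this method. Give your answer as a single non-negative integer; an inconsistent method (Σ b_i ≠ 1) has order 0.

b = (211/42, -1/2, -13/7, -5/3)
c = (0, 1, 628/117, 1)
Ac = (0, 0, 38/13, 665/351)
Σ b_i: 211/42·1 + (-1/2)·1 + (-13/7)·1 + (-5/3)·1 = 1 ✓
b·c: (-1/2)·1 + (-13/7)·628/117 + (-5/3)·1 = -1529/126 ≠ 1/2 ⇒ order 1.

1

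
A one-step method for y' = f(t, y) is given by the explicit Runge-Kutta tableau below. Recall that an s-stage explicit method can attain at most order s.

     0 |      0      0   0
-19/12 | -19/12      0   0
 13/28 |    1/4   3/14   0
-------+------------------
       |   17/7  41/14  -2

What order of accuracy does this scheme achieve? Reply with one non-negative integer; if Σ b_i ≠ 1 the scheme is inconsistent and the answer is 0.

0

b = (17/7, 41/14, -2)
c = (0, -19/12, 13/28)
Ac = (0, 0, -19/56)
Σ b_i: 17/7·1 + 41/14·1 + (-2)·1 = 47/14 ≠ 1 ⇒ order 0.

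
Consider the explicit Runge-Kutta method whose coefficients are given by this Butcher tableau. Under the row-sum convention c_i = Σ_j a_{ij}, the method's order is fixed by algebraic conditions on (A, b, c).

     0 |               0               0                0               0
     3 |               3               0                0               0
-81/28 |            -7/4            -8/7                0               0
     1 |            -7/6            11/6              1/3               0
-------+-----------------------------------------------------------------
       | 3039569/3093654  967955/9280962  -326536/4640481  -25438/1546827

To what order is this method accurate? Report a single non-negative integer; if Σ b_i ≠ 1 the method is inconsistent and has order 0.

3

b = (3039569/3093654, 967955/9280962, -326536/4640481, -25438/1546827)
c = (0, 3, -81/28, 1)
Ac = (0, 0, -24/7, 127/28)
Σ b_i: 3039569/3093654·1 + 967955/9280962·1 + (-326536/4640481)·1 + (-25438/1546827)·1 = 1 ✓
b·c: 967955/9280962·3 + (-326536/4640481)·(-81/28) + (-25438/1546827)·1 = 1/2 ✓
b·c²: 967955/9280962·9 + (-326536/4640481)·6561/784 + (-25438/1546827)·1 = 1/3 ✓
b·Ac: (-326536/4640481)·(-24/7) + (-25438/1546827)·127/28 = 1/6 ✓
b·c³: 967955/9280962·27 + (-326536/4640481)·(-531441/21952) + (-25438/1546827)·1 = 55723369/12374616 ≠ 1/4 ⇒ order 3.
b·(c∘Ac): (-326536/4640481)·486/49 + (-25438/1546827)·127/28 = -2389895/3093654 ≠ 1/8
b·Ac²: (-326536/4640481)·(-72/7) + (-25438/1546827)·15123/784 = 11738807/28874104 ≠ 1/12
b·A²c: (-25438/1546827)·(-8/7) = 29072/1546827 ≠ 1/24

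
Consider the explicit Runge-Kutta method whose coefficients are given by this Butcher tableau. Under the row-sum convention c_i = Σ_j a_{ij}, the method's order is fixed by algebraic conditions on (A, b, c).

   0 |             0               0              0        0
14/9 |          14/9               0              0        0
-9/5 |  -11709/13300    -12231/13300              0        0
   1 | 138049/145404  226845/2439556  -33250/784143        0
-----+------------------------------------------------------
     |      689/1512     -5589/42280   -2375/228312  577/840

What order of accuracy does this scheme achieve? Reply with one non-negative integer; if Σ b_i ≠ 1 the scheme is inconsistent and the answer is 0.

b = (689/1512, -5589/42280, -2375/228312, 577/840)
c = (0, 14/9, -9/5, 1)
Ac = (0, 0, -1359/950, 255/1154)
Σ b_i: 689/1512·1 + (-5589/42280)·1 + (-2375/228312)·1 + 577/840·1 = 1 ✓
b·c: (-5589/42280)·14/9 + (-2375/228312)·(-9/5) + 577/840·1 = 1/2 ✓
b·c²: (-5589/42280)·196/81 + (-2375/228312)·81/25 + 577/840·1 = 1/3 ✓
b·Ac: (-2375/228312)·(-1359/950) + 577/840·255/1154 = 1/6 ✓
b·c³: (-5589/42280)·2744/729 + (-2375/228312)·(-729/125) + 577/840·1 = 1/4 ✓
b·(c∘Ac): (-2375/228312)·12231/4750 + 577/840·255/1154 = 1/8 ✓
b·Ac²: (-2375/228312)·(-1057/475) + 577/840·455/5193 = 1/12 ✓
b·A²c: 577/840·35/577 = 1/24 ✓; 4 stages ⇒ order 4.

4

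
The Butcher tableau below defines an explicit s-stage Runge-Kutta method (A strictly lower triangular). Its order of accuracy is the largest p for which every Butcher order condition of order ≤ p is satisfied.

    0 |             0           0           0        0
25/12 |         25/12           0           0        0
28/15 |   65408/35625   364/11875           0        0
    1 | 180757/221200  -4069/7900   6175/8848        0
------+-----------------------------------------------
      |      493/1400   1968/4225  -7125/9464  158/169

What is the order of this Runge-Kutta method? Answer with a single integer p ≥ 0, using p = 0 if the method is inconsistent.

4

b = (493/1400, 1968/4225, -7125/9464, 158/169)
c = (0, 25/12, 28/15, 1)
Ac = (0, 0, 91/1425, 871/3792)
Σ b_i: 493/1400·1 + 1968/4225·1 + (-7125/9464)·1 + 158/169·1 = 1 ✓
b·c: 1968/4225·25/12 + (-7125/9464)·28/15 + 158/169·1 = 1/2 ✓
b·c²: 1968/4225·625/144 + (-7125/9464)·784/225 + 158/169·1 = 1/3 ✓
b·Ac: (-7125/9464)·91/1425 + 158/169·871/3792 = 1/6 ✓
b·c³: 1968/4225·15625/1728 + (-7125/9464)·21952/3375 + 158/169·1 = 1/4 ✓
b·(c∘Ac): (-7125/9464)·2548/21375 + 158/169·871/3792 = 1/8 ✓
b·Ac²: (-7125/9464)·91/684 + 158/169·2977/15168 = 1/12 ✓
b·A²c: 158/169·169/3792 = 1/24 ✓; 4 stages ⇒ order 4.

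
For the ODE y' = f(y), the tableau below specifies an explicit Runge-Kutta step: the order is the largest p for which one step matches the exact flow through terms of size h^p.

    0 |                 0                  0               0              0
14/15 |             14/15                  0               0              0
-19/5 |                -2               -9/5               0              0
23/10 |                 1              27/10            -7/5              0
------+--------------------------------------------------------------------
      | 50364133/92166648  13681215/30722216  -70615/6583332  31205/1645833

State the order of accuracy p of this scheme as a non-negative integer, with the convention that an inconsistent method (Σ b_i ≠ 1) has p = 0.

3

b = (50364133/92166648, 13681215/30722216, -70615/6583332, 31205/1645833)
c = (0, 14/15, -19/5, 23/10)
Ac = (0, 0, -42/25, 196/25)
Σ b_i: 50364133/92166648·1 + 13681215/30722216·1 + (-70615/6583332)·1 + 31205/1645833·1 = 1 ✓
b·c: 13681215/30722216·14/15 + (-70615/6583332)·(-19/5) + 31205/1645833·23/10 = 1/2 ✓
b·c²: 13681215/30722216·196/225 + (-70615/6583332)·361/25 + 31205/1645833·529/100 = 1/3 ✓
b·Ac: (-70615/6583332)·(-42/25) + 31205/1645833·196/25 = 1/6 ✓
b·c³: 13681215/30722216·2744/3375 + (-70615/6583332)·(-6859/125) + 31205/1645833·12167/1000 = 77770429/65833320 ≠ 1/4 ⇒ order 3.
b·(c∘Ac): (-70615/6583332)·798/125 + 31205/1645833·2254/125 = 3214193/11755950 ≠ 1/8
b·Ac²: (-70615/6583332)·(-196/125) + 31205/1645833·(-2233/125) = -1892018/5877975 ≠ 1/12
b·A²c: 31205/1645833·294/125 = 87374/1959325 ≠ 1/24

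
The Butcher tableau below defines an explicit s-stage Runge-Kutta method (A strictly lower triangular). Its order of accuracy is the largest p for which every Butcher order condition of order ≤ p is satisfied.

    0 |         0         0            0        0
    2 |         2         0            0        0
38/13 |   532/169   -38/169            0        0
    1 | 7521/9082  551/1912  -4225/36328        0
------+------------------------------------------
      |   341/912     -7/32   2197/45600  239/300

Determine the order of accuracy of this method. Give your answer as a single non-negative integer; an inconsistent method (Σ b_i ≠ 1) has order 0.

4

b = (341/912, -7/32, 2197/45600, 239/300)
c = (0, 2, 38/13, 1)
Ac = (0, 0, -76/169, 113/478)
Σ b_i: 341/912·1 + (-7/32)·1 + 2197/45600·1 + 239/300·1 = 1 ✓
b·c: (-7/32)·2 + 2197/45600·38/13 + 239/300·1 = 1/2 ✓
b·c²: (-7/32)·4 + 2197/45600·1444/169 + 239/300·1 = 1/3 ✓
b·Ac: 2197/45600·(-76/169) + 239/300·113/478 = 1/6 ✓
b·c³: (-7/32)·8 + 2197/45600·54872/2197 + 239/300·1 = 1/4 ✓
b·(c∘Ac): 2197/45600·(-2888/2197) + 239/300·113/478 = 1/8 ✓
b·Ac²: 2197/45600·(-152/169) + 239/300·38/239 = 1/12 ✓
b·A²c: 239/300·25/478 = 1/24 ✓; 4 stages ⇒ order 4.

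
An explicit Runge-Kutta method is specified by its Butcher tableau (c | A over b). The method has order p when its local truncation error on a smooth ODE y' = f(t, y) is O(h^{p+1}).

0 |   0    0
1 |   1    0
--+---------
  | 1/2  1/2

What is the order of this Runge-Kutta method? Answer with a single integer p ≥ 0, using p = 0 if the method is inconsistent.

2

b = (1/2, 1/2)
c = (0, 1)
Σ b_i: 1/2·1 + 1/2·1 = 1 ✓
b·c: 1/2·1 = 1/2 ✓; 2 stages ⇒ order 2.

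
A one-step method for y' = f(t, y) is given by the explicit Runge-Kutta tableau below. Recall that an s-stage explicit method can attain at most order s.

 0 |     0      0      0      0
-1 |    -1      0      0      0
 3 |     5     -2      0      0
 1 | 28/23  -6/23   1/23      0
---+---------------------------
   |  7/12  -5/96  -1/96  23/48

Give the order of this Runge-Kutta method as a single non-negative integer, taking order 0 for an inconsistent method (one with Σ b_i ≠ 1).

4

b = (7/12, -5/96, -1/96, 23/48)
c = (0, -1, 3, 1)
Ac = (0, 0, 2, 9/23)
Σ b_i: 7/12·1 + (-5/96)·1 + (-1/96)·1 + 23/48·1 = 1 ✓
b·c: (-5/96)·(-1) + (-1/96)·3 + 23/48·1 = 1/2 ✓
b·c²: (-5/96)·1 + (-1/96)·9 + 23/48·1 = 1/3 ✓
b·Ac: (-1/96)·2 + 23/48·9/23 = 1/6 ✓
b·c³: (-5/96)·(-1) + (-1/96)·27 + 23/48·1 = 1/4 ✓
b·(c∘Ac): (-1/96)·6 + 23/48·9/23 = 1/8 ✓
b·Ac²: (-1/96)·(-2) + 23/48·3/23 = 1/12 ✓
b·A²c: 23/48·2/23 = 1/24 ✓; 4 stages ⇒ order 4.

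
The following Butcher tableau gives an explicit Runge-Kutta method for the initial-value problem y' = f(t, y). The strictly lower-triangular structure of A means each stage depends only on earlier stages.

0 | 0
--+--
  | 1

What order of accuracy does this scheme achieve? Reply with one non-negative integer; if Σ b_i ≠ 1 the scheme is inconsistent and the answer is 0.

b = (1)
c = (0)
Σ b_i: 1·1 = 1 ✓; 1 stage ⇒ order 1.

1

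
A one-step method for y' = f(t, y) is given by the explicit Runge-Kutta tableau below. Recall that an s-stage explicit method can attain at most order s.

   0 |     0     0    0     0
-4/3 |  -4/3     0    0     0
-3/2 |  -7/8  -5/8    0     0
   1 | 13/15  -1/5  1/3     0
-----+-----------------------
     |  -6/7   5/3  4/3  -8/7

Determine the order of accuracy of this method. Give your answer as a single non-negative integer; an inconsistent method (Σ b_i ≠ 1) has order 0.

b = (-6/7, 5/3, 4/3, -8/7)
c = (0, -4/3, -3/2, 1)
Ac = (0, 0, 5/6, -7/30)
Σ b_i: (-6/7)·1 + 5/3·1 + 4/3·1 + (-8/7)·1 = 1 ✓
b·c: 5/3·(-4/3) + 4/3·(-3/2) + (-8/7)·1 = -338/63 ≠ 1/2 ⇒ order 1.

1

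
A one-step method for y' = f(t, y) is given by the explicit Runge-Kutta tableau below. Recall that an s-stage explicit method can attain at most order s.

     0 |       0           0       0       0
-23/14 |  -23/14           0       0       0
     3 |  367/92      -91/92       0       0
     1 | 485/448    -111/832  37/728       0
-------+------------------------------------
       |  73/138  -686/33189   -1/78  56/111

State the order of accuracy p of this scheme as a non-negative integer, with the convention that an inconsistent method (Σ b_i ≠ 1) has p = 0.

4

b = (73/138, -686/33189, -1/78, 56/111)
c = (0, -23/14, 3, 1)
Ac = (0, 0, 13/8, 333/896)
Σ b_i: 73/138·1 + (-686/33189)·1 + (-1/78)·1 + 56/111·1 = 1 ✓
b·c: (-686/33189)·(-23/14) + (-1/78)·3 + 56/111·1 = 1/2 ✓
b·c²: (-686/33189)·529/196 + (-1/78)·9 + 56/111·1 = 1/3 ✓
b·Ac: (-1/78)·13/8 + 56/111·333/896 = 1/6 ✓
b·c³: (-686/33189)·(-12167/2744) + (-1/78)·27 + 56/111·1 = 1/4 ✓
b·(c∘Ac): (-1/78)·39/8 + 56/111·333/896 = 1/8 ✓
b·Ac²: (-1/78)·(-299/112) + 56/111·1221/12544 = 1/12 ✓
b·A²c: 56/111·37/448 = 1/24 ✓; 4 stages ⇒ order 4.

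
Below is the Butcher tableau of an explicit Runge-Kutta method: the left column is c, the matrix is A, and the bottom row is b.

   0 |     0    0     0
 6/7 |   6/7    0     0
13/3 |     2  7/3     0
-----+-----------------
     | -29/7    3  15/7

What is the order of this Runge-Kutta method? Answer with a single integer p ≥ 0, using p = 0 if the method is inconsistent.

1

b = (-29/7, 3, 15/7)
c = (0, 6/7, 13/3)
Ac = (0, 0, 2)
Σ b_i: (-29/7)·1 + 3·1 + 15/7·1 = 1 ✓
b·c: 3·6/7 + 15/7·13/3 = 83/7 ≠ 1/2 ⇒ order 1.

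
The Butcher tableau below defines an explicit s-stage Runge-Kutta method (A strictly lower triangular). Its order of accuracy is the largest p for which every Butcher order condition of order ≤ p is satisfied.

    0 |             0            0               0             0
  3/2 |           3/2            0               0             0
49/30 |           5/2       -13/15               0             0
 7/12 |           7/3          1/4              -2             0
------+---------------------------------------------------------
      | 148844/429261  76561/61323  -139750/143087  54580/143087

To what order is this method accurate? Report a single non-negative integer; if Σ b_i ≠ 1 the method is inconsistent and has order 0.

b = (148844/429261, 76561/61323, -139750/143087, 54580/143087)
c = (0, 3/2, 49/30, 7/12)
Ac = (0, 0, -13/10, -347/120)
Σ b_i: 148844/429261·1 + 76561/61323·1 + (-139750/143087)·1 + 54580/143087·1 = 1 ✓
b·c: 76561/61323·3/2 + (-139750/143087)·49/30 + 54580/143087·7/12 = 1/2 ✓
b·c²: 76561/61323·9/4 + (-139750/143087)·2401/900 + 54580/143087·49/144 = 1/3 ✓
b·Ac: (-139750/143087)·(-13/10) + 54580/143087·(-347/120) = 1/6 ✓
b·c³: 76561/61323·27/8 + (-139750/143087)·117649/27000 + 54580/143087·343/1728 = 98933/2943504 ≠ 1/4 ⇒ order 3.
b·(c∘Ac): (-139750/143087)·(-637/300) + 54580/143087·(-2429/1440) = 2105177/1471752 ≠ 1/8
b·Ac²: (-139750/143087)·(-39/20) + 54580/143087·(-17183/3600) = 308549/3679380 ≠ 1/12
b·A²c: 54580/143087·13/5 = 141908/143087 ≠ 1/24

3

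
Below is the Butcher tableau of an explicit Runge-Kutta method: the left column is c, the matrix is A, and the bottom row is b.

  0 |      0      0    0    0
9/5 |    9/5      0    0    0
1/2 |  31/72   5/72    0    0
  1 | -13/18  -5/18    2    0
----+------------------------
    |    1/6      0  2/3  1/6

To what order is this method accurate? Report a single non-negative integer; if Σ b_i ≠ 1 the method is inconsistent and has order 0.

4

b = (1/6, 0, 2/3, 1/6)
c = (0, 9/5, 1/2, 1)
Ac = (0, 0, 1/8, 1/2)
Σ b_i: 1/6·1 + 2/3·1 + 1/6·1 = 1 ✓
b·c: 2/3·1/2 + 1/6·1 = 1/2 ✓
b·c²: 2/3·1/4 + 1/6·1 = 1/3 ✓
b·Ac: 2/3·1/8 + 1/6·1/2 = 1/6 ✓
b·c³: 2/3·1/8 + 1/6·1 = 1/4 ✓
b·(c∘Ac): 2/3·1/16 + 1/6·1/2 = 1/8 ✓
b·Ac²: 2/3·9/40 + 1/6·(-2/5) = 1/12 ✓
b·A²c: 1/6·1/4 = 1/24 ✓; 4 stages ⇒ order 4.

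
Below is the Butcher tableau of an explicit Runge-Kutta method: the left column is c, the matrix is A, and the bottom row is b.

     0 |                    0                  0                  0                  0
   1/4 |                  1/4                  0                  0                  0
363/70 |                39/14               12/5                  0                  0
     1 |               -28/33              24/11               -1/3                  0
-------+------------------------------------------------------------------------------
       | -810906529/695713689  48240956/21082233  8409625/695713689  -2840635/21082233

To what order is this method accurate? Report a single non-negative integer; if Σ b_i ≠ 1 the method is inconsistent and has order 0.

b = (-810906529/695713689, 48240956/21082233, 8409625/695713689, -2840635/21082233)
c = (0, 1/4, 363/70, 1)
Ac = (0, 0, 3/5, -911/770)
Σ b_i: (-810906529/695713689)·1 + 48240956/21082233·1 + 8409625/695713689·1 + (-2840635/21082233)·1 = 1 ✓
b·c: 48240956/21082233·1/4 + 8409625/695713689·363/70 + (-2840635/21082233)·1 = 1/2 ✓
b·c²: 48240956/21082233·1/16 + 8409625/695713689·131769/4900 + (-2840635/21082233)·1 = 1/3 ✓
b·Ac: 8409625/695713689·3/5 + (-2840635/21082233)·(-911/770) = 1/6 ✓
b·c³: 48240956/21082233·1/64 + 8409625/695713689·47832147/343000 + (-2840635/21082233)·1 = 3746484967/2361210096 ≠ 1/4 ⇒ order 3.
b·(c∘Ac): 8409625/695713689·1089/350 + (-2840635/21082233)·(-911/770) = 45690818/231904563 ≠ 1/8
b·Ac²: 8409625/695713689·3/20 + (-2840635/21082233)·(-475803/53900) = 1757977939/1475756310 ≠ 1/12
b·A²c: (-2840635/21082233)·(-1/5) = 568127/21082233 ≠ 1/24

3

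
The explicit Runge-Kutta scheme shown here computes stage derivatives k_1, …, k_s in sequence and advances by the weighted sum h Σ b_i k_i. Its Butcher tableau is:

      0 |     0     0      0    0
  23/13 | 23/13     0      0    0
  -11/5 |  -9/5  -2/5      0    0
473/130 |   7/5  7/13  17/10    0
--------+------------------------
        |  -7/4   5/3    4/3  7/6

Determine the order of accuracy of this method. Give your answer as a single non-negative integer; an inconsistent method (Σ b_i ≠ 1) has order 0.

b = (-7/4, 5/3, 4/3, 7/6)
c = (0, 23/13, -11/5, 473/130)
Ac = (0, 0, -46/65, -23553/8450)
Σ b_i: (-7/4)·1 + 5/3·1 + 4/3·1 + 7/6·1 = 29/12 ≠ 1 ⇒ order 0.

0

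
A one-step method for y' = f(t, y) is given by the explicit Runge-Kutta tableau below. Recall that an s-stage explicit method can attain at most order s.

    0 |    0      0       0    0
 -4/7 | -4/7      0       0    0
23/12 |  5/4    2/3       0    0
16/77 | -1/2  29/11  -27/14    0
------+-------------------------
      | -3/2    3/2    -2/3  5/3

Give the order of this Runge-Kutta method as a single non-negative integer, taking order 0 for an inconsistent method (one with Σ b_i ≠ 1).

b = (-3/2, 3/2, -2/3, 5/3)
c = (0, -4/7, 23/12, 16/77)
Ac = (0, 0, -8/21, -3205/616)
Σ b_i: (-3/2)·1 + 3/2·1 + (-2/3)·1 + 5/3·1 = 1 ✓
b·c: 3/2·(-4/7) + (-2/3)·23/12 + 5/3·16/77 = -2479/1386 ≠ 1/2 ⇒ order 1.

1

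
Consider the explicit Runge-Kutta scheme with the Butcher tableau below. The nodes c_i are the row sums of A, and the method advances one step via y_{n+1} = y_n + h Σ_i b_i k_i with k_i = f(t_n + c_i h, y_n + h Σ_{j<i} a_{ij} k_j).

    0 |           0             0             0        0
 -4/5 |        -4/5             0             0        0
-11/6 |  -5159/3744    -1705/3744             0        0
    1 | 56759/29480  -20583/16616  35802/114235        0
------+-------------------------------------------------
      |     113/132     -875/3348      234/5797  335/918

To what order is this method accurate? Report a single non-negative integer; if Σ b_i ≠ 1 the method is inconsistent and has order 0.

b = (113/132, -875/3348, 234/5797, 335/918)
c = (0, -4/5, -11/6, 1)
Ac = (0, 0, 341/936, 279/670)
Σ b_i: 113/132·1 + (-875/3348)·1 + 234/5797·1 + 335/918·1 = 1 ✓
b·c: (-875/3348)·(-4/5) + 234/5797·(-11/6) + 335/918·1 = 1/2 ✓
b·c²: (-875/3348)·16/25 + 234/5797·121/36 + 335/918·1 = 1/3 ✓
b·Ac: 234/5797·341/936 + 335/918·279/670 = 1/6 ✓
b·c³: (-875/3348)·(-64/125) + 234/5797·(-1331/216) + 335/918·1 = 1/4 ✓
b·(c∘Ac): 234/5797·(-3751/5616) + 335/918·279/670 = 1/8 ✓
b·Ac²: 234/5797·(-341/1170) + 335/918·873/3350 = 1/12 ✓
b·A²c: 335/918·153/1340 = 1/24 ✓; 4 stages ⇒ order 4.

4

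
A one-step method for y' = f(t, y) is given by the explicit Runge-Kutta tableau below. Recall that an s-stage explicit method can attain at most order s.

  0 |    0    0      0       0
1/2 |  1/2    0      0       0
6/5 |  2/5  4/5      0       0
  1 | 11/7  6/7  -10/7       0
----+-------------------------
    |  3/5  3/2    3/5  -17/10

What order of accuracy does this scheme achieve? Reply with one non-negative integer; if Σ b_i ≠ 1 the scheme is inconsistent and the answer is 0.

1

b = (3/5, 3/2, 3/5, -17/10)
c = (0, 1/2, 6/5, 1)
Ac = (0, 0, 2/5, -9/7)
Σ b_i: 3/5·1 + 3/2·1 + 3/5·1 + (-17/10)·1 = 1 ✓
b·c: 3/2·1/2 + 3/5·6/5 + (-17/10)·1 = -23/100 ≠ 1/2 ⇒ order 1.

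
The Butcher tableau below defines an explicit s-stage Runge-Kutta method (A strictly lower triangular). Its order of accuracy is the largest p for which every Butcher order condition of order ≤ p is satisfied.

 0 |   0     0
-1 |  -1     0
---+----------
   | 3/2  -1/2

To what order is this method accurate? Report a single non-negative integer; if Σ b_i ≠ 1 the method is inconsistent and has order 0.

2

b = (3/2, -1/2)
c = (0, -1)
Σ b_i: 3/2·1 + (-1/2)·1 = 1 ✓
b·c: (-1/2)·(-1) = 1/2 ✓; 2 stages ⇒ order 2.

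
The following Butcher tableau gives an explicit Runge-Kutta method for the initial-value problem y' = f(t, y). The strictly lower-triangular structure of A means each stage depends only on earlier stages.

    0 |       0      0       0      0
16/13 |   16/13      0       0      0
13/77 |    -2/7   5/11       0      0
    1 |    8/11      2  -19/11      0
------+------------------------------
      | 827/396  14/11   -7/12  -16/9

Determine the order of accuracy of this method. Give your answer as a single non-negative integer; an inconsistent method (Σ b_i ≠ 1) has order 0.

1

b = (827/396, 14/11, -7/12, -16/9)
c = (0, 16/13, 13/77, 1)
Ac = (0, 0, 80/143, 23893/11011)
Σ b_i: 827/396·1 + 14/11·1 + (-7/12)·1 + (-16/9)·1 = 1 ✓
b·c: 14/11·16/13 + (-7/12)·13/77 + (-16/9)·1 = -145/468 ≠ 1/2 ⇒ order 1.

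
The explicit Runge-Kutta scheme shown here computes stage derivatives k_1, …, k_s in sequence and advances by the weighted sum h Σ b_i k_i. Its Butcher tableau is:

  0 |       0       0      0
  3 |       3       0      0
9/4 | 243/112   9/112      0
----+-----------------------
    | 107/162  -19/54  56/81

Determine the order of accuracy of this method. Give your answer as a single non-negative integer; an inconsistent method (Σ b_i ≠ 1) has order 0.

3

b = (107/162, -19/54, 56/81)
c = (0, 3, 9/4)
Ac = (0, 0, 27/112)
Σ b_i: 107/162·1 + (-19/54)·1 + 56/81·1 = 1 ✓
b·c: (-19/54)·3 + 56/81·9/4 = 1/2 ✓
b·c²: (-19/54)·9 + 56/81·81/16 = 1/3 ✓
b·Ac: 56/81·27/112 = 1/6 ✓; 3 stages ⇒ order 3.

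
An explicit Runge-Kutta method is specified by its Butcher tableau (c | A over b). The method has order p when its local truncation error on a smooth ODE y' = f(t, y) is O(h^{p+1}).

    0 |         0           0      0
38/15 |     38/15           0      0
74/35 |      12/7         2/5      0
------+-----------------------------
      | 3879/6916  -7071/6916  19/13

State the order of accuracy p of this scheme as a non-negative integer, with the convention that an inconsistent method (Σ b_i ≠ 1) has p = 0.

b = (3879/6916, -7071/6916, 19/13)
c = (0, 38/15, 74/35)
Ac = (0, 0, 76/75)
Σ b_i: 3879/6916·1 + (-7071/6916)·1 + 19/13·1 = 1 ✓
b·c: (-7071/6916)·38/15 + 19/13·74/35 = 1/2 ✓
b·c²: (-7071/6916)·1444/225 + 19/13·5476/1225 = -1349/47775 ≠ 1/3 ⇒ order 2.
b·Ac: 19/13·76/75 = 1444/975 ≠ 1/6

2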